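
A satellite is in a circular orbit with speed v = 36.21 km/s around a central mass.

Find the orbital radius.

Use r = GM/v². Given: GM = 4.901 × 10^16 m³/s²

Convert to SI: v = 36.21 km/s = 36210 m/s.
For a circular orbit, v² = GM / r, so r = GM / v².
r = 4.901e+16 / (36210)² m ≈ 3.738e+07 m = 37.38 Mm.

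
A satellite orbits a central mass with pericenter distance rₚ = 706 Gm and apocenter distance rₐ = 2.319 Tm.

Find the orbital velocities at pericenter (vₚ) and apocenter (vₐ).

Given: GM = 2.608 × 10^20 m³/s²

Convert to SI: rₚ = 706 Gm = 7.06e+11 m; rₐ = 2.319 Tm = 2.319e+12 m.
Use the vis-viva equation v² = GM(2/r − 1/a) with a = (rₚ + rₐ)/2 = (7.06e+11 + 2.319e+12)/2 = 1.5125e+12 m.
vₚ = √(GM · (2/rₚ − 1/a)) = √(2.608e+20 · (2/7.06e+11 − 1/1.5125e+12)) m/s ≈ 2.38e+04 m/s = 23.8 km/s.
vₐ = √(GM · (2/rₐ − 1/a)) = √(2.608e+20 · (2/2.319e+12 − 1/1.5125e+12)) m/s ≈ 7245 m/s = 7.245 km/s.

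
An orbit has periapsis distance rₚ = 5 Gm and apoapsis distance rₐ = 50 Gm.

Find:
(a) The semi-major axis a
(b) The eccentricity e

Convert to SI: rₚ = 5 Gm = 5e+09 m; rₐ = 50 Gm = 5e+10 m.
(a) a = (rₚ + rₐ) / 2 = (5e+09 + 5e+10) / 2 ≈ 2.75e+10 m = 27.5 Gm.
(b) e = (rₐ − rₚ) / (rₐ + rₚ) = (5e+10 − 5e+09) / (5e+10 + 5e+09) ≈ 0.8182.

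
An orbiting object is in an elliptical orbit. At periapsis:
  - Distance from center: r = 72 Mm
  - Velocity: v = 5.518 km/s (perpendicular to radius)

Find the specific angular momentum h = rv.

Convert to SI: r = 72 Mm = 7.2e+07 m; v = 5.518 km/s = 5518 m/s.
With v perpendicular to r, h = r · v.
h = 7.2e+07 · 5518 m²/s ≈ 3.973e+11 m²/s.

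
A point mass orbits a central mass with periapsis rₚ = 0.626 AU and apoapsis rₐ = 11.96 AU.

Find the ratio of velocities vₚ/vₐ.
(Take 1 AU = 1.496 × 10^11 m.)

Convert to SI: rₚ = 0.626 AU = 9.36496e+10 m; rₐ = 11.96 AU = 1.78922e+12 m.
Conservation of angular momentum gives rₚvₚ = rₐvₐ, so vₚ/vₐ = rₐ/rₚ.
vₚ/vₐ = 1.78922e+12 / 9.36496e+10 ≈ 19.11.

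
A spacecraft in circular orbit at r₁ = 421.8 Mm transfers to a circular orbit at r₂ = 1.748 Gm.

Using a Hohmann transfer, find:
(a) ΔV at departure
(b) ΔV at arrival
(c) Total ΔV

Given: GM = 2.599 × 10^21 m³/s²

Convert to SI: r₁ = 421.8 Mm = 4.218e+08 m; r₂ = 1.748 Gm = 1.748e+09 m.
Transfer semi-major axis: a_t = (r₁ + r₂)/2 = (4.218e+08 + 1.748e+09)/2 = 1.0849e+09 m.
Circular speeds: v₁ = √(GM/r₁) = 2.48227e+06 m/s, v₂ = √(GM/r₂) = 1.21936e+06 m/s.
Transfer speeds (vis-viva v² = GM(2/r − 1/a_t)): v₁ᵗ = 3.15084e+06 m/s, v₂ᵗ = 760310 m/s.
(a) ΔV₁ = |v₁ᵗ − v₁| ≈ 6.686e+05 m/s = 668.6 km/s.
(b) ΔV₂ = |v₂ − v₂ᵗ| ≈ 4.591e+05 m/s = 459.1 km/s.
(c) ΔV_total = ΔV₁ + ΔV₂ ≈ 1.128e+06 m/s = 1128 km/s.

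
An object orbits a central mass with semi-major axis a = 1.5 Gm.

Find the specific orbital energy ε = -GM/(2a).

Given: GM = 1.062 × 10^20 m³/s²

Convert to SI: a = 1.5 Gm = 1.5e+09 m.
ε = −GM / (2a).
ε = −1.062e+20 / (2 · 1.5e+09) J/kg ≈ -3.54e+10 J/kg = -35.4 GJ/kg.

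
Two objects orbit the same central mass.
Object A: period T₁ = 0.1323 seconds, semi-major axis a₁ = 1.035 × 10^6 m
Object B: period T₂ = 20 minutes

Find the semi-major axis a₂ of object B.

Convert to SI: T₂ = 20 minutes = 1200 s.
Kepler's third law: (T₁/T₂)² = (a₁/a₂)³ ⇒ a₂ = a₁ · (T₂/T₁)^(2/3).
T₂/T₁ = 1200 / 0.1323 = 9070.29.
a₂ = 1.035e+06 · (9070.29)^(2/3) m ≈ 4.501e+08 m = 4.501 × 10^8 m.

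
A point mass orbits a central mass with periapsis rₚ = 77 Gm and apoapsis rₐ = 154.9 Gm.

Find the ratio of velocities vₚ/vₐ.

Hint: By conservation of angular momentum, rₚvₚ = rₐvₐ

Convert to SI: rₚ = 77 Gm = 7.7e+10 m; rₐ = 154.9 Gm = 1.549e+11 m.
Conservation of angular momentum gives rₚvₚ = rₐvₐ, so vₚ/vₐ = rₐ/rₚ.
vₚ/vₐ = 1.549e+11 / 7.7e+10 ≈ 2.012.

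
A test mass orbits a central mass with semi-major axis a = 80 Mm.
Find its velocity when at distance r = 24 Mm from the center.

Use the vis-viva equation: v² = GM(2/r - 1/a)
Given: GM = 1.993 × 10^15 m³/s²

Convert to SI: a = 80 Mm = 8e+07 m; r = 24 Mm = 2.4e+07 m.
Vis-viva: v = √(GM · (2/r − 1/a)).
2/r − 1/a = 2/2.4e+07 − 1/8e+07 = 7.08333e-08 m⁻¹.
v = √(1.993e+15 · 7.08333e-08) m/s ≈ 1.188e+04 m/s = 11.88 km/s.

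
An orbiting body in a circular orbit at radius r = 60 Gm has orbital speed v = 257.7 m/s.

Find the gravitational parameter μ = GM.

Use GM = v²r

Convert to SI: r = 60 Gm = 6e+10 m.
For a circular orbit v² = GM/r, so GM = v² · r.
GM = (257.7)² · 6e+10 m³/s² ≈ 3.985e+15 m³/s² = 3.985 × 10^15 m³/s².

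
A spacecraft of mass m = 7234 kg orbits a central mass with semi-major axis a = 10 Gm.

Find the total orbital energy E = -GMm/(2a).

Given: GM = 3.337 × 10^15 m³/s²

Convert to SI: a = 10 Gm = 1e+10 m.
E = −GMm / (2a).
E = −3.337e+15 · 7234 / (2 · 1e+10) J ≈ -1.207e+09 J = -1.207 GJ.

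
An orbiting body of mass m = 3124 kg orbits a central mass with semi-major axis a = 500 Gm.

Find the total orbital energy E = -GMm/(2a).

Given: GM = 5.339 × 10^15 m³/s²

Convert to SI: a = 500 Gm = 5e+11 m.
E = −GMm / (2a).
E = −5.339e+15 · 3124 / (2 · 5e+11) J ≈ -1.668e+07 J = -16.68 MJ.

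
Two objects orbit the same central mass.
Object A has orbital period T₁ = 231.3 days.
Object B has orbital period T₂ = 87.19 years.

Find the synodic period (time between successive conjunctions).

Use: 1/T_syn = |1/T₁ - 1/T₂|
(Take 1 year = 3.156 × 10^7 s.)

Convert to SI: T₁ = 231.3 days = 1.99843e+07 s; T₂ = 87.19 years = 2.75172e+09 s.
T_syn = |T₁ · T₂ / (T₁ − T₂)|.
T_syn = |1.99843e+07 · 2.75172e+09 / (1.99843e+07 − 2.75172e+09)| s ≈ 2.013e+07 s = 233 days.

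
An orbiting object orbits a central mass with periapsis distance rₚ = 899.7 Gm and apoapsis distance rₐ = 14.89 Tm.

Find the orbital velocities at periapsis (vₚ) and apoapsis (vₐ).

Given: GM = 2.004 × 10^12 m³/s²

Convert to SI: rₚ = 899.7 Gm = 8.997e+11 m; rₐ = 14.89 Tm = 1.489e+13 m.
Use the vis-viva equation v² = GM(2/r − 1/a) with a = (rₚ + rₐ)/2 = (8.997e+11 + 1.489e+13)/2 = 7.89485e+12 m.
vₚ = √(GM · (2/rₚ − 1/a)) = √(2.004e+12 · (2/8.997e+11 − 1/7.89485e+12)) m/s ≈ 2.05 m/s = 2.05 m/s.
vₐ = √(GM · (2/rₐ − 1/a)) = √(2.004e+12 · (2/1.489e+13 − 1/7.89485e+12)) m/s ≈ 0.1238 m/s = 0.1238 m/s.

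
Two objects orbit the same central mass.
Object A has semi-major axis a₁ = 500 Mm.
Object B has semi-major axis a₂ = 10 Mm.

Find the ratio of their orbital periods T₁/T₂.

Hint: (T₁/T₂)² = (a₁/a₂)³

Convert to SI: a₁ = 500 Mm = 5e+08 m; a₂ = 10 Mm = 1e+07 m.
From Kepler's third law, (T₁/T₂)² = (a₁/a₂)³, so T₁/T₂ = (a₁/a₂)^(3/2).
a₁/a₂ = 5e+08 / 1e+07 = 50.
T₁/T₂ = (50)^(3/2) ≈ 353.6.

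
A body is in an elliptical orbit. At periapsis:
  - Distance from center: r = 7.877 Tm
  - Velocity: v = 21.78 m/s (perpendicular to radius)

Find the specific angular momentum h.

Convert to SI: r = 7.877 Tm = 7.877e+12 m.
With v perpendicular to r, h = r · v.
h = 7.877e+12 · 21.78 m²/s ≈ 1.716e+14 m²/s.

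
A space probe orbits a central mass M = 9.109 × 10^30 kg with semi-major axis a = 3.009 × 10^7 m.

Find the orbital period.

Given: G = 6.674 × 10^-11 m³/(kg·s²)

GM = G · M = 6.674e-11 · 9.109e+30 = 6.07935e+20 m³/s².
Kepler's third law: T = 2π √(a³ / GM).
Substituting a = 3.009e+07 m and GM = 6.07935e+20 m³/s²:
T = 2π √((3.009e+07)³ / 6.07935e+20) s
T ≈ 42.06 s = 42.06 seconds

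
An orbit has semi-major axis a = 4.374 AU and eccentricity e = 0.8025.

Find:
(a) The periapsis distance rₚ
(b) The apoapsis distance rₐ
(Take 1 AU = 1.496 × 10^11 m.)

Convert to SI: a = 4.374 AU = 6.5435e+11 m.
(a) rₚ = a(1 − e) = 6.5435e+11 · (1 − 0.8025) = 6.5435e+11 · 0.1975 ≈ 1.292e+11 m = 0.8639 AU.
(b) rₐ = a(1 + e) = 6.5435e+11 · (1 + 0.8025) = 6.5435e+11 · 1.8025 ≈ 1.179e+12 m = 7.884 AU.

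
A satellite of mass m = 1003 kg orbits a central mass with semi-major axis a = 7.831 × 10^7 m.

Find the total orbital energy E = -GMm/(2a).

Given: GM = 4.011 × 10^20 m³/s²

E = −GMm / (2a).
E = −4.011e+20 · 1003 / (2 · 7.831e+07) J ≈ -2.569e+15 J = -2.569 PJ.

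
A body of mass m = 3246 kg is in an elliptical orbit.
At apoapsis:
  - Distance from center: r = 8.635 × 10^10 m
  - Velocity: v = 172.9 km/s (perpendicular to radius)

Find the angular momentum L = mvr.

Convert to SI: v = 172.9 km/s = 172900 m/s.
Since v is perpendicular to r, L = m · v · r.
L = 3246 · 172900 · 8.635e+10 kg·m²/s ≈ 4.846e+19 kg·m²/s.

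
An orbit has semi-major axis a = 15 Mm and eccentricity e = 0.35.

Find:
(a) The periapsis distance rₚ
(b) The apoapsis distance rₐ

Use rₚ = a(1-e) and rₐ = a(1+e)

Convert to SI: a = 15 Mm = 1.5e+07 m.
(a) rₚ = a(1 − e) = 1.5e+07 · (1 − 0.35) = 1.5e+07 · 0.65 ≈ 9.75e+06 m = 9.75 Mm.
(b) rₐ = a(1 + e) = 1.5e+07 · (1 + 0.35) = 1.5e+07 · 1.35 ≈ 2.025e+07 m = 20.25 Mm.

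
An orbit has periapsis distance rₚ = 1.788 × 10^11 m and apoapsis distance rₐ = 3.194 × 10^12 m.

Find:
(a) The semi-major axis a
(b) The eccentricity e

(a) a = (rₚ + rₐ) / 2 = (1.788e+11 + 3.194e+12) / 2 ≈ 1.686e+12 m = 1.686 × 10^12 m.
(b) e = (rₐ − rₚ) / (rₐ + rₚ) = (3.194e+12 − 1.788e+11) / (3.194e+12 + 1.788e+11) ≈ 0.894.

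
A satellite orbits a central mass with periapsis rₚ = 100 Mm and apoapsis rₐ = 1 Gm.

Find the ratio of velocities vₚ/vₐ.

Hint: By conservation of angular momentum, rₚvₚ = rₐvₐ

Convert to SI: rₚ = 100 Mm = 1e+08 m; rₐ = 1 Gm = 1e+09 m.
Conservation of angular momentum gives rₚvₚ = rₐvₐ, so vₚ/vₐ = rₐ/rₚ.
vₚ/vₐ = 1e+09 / 1e+08 ≈ 10.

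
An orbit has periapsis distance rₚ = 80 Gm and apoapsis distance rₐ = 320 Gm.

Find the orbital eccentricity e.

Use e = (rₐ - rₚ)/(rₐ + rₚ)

Convert to SI: rₚ = 80 Gm = 8e+10 m; rₐ = 320 Gm = 3.2e+11 m.
e = (rₐ − rₚ) / (rₐ + rₚ).
e = (3.2e+11 − 8e+10) / (3.2e+11 + 8e+10) = 2.4e+11 / 4e+11 ≈ 0.6.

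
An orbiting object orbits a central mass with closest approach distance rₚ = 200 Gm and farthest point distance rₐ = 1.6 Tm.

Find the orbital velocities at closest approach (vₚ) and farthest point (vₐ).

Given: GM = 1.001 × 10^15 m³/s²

Convert to SI: rₚ = 200 Gm = 2e+11 m; rₐ = 1.6 Tm = 1.6e+12 m.
Use the vis-viva equation v² = GM(2/r − 1/a) with a = (rₚ + rₐ)/2 = (2e+11 + 1.6e+12)/2 = 9e+11 m.
vₚ = √(GM · (2/rₚ − 1/a)) = √(1.001e+15 · (2/2e+11 − 1/9e+11)) m/s ≈ 94.33 m/s = 94.33 m/s.
vₐ = √(GM · (2/rₐ − 1/a)) = √(1.001e+15 · (2/1.6e+12 − 1/9e+11)) m/s ≈ 11.79 m/s = 11.79 m/s.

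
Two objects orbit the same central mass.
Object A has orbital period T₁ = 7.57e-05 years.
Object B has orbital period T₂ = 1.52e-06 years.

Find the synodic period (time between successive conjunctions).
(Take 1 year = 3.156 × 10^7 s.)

Convert to SI: T₁ = 7.57e-05 years = 2389.09 s; T₂ = 1.52e-06 years = 47.9712 s.
T_syn = |T₁ · T₂ / (T₁ − T₂)|.
T_syn = |2389.09 · 47.9712 / (2389.09 − 47.9712)| s ≈ 48.95 s = 1.551e-06 years.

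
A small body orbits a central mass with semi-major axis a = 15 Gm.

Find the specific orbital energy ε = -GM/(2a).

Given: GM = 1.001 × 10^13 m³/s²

Convert to SI: a = 15 Gm = 1.5e+10 m.
ε = −GM / (2a).
ε = −1.001e+13 / (2 · 1.5e+10) J/kg ≈ -333.7 J/kg = -333.7 J/kg.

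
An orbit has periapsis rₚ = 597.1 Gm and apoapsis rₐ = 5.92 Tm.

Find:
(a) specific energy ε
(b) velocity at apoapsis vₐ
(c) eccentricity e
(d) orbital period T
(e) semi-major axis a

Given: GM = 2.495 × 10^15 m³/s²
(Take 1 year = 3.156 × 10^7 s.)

Convert to SI: rₚ = 597.1 Gm = 5.971e+11 m; rₐ = 5.92 Tm = 5.92e+12 m.
(a) With a = (rₚ + rₐ)/2 = 3.25855e+12 m, ε = −GM/(2a) = −2.495e+15/(2 · 3.25855e+12) J/kg ≈ -382.8 J/kg
(b) With a = (rₚ + rₐ)/2 = 3.25855e+12 m, vₐ = √(GM (2/rₐ − 1/a)) = √(2.495e+15 · (2/5.92e+12 − 1/3.25855e+12)) m/s ≈ 8.788 m/s
(c) e = (rₐ − rₚ)/(rₐ + rₚ) = (5.92e+12 − 5.971e+11)/(5.92e+12 + 5.971e+11) ≈ 0.8168
(d) With a = (rₚ + rₐ)/2 = 3.25855e+12 m, T = 2π √(a³/GM) = 2π √((3.25855e+12)³/2.495e+15) s ≈ 7.399e+11 s
(e) a = (rₚ + rₐ)/2 = (5.971e+11 + 5.92e+12)/2 ≈ 3.259e+12 m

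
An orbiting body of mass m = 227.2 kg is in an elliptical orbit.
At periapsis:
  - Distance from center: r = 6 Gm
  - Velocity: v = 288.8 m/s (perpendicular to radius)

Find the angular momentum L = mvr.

Convert to SI: r = 6 Gm = 6e+09 m.
Since v is perpendicular to r, L = m · v · r.
L = 227.2 · 288.8 · 6e+09 kg·m²/s ≈ 3.937e+14 kg·m²/s.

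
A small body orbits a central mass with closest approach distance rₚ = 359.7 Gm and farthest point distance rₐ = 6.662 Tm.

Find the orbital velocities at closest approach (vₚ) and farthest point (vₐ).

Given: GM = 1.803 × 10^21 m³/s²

Convert to SI: rₚ = 359.7 Gm = 3.597e+11 m; rₐ = 6.662 Tm = 6.662e+12 m.
Use the vis-viva equation v² = GM(2/r − 1/a) with a = (rₚ + rₐ)/2 = (3.597e+11 + 6.662e+12)/2 = 3.51085e+12 m.
vₚ = √(GM · (2/rₚ − 1/a)) = √(1.803e+21 · (2/3.597e+11 − 1/3.51085e+12)) m/s ≈ 9.753e+04 m/s = 97.53 km/s.
vₐ = √(GM · (2/rₐ − 1/a)) = √(1.803e+21 · (2/6.662e+12 − 1/3.51085e+12)) m/s ≈ 5266 m/s = 5.266 km/s.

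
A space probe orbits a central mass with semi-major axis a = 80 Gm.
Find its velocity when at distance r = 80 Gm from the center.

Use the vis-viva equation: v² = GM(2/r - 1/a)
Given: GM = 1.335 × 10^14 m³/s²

Convert to SI: a = 80 Gm = 8e+10 m; r = 80 Gm = 8e+10 m.
Vis-viva: v = √(GM · (2/r − 1/a)).
2/r − 1/a = 2/8e+10 − 1/8e+10 = 1.25e-11 m⁻¹.
v = √(1.335e+14 · 1.25e-11) m/s ≈ 40.85 m/s = 40.85 m/s.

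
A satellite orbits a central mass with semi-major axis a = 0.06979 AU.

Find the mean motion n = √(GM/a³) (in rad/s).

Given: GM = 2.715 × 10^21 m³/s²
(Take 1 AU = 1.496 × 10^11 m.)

Convert to SI: a = 0.06979 AU = 1.04406e+10 m.
n = √(GM / a³).
n = √(2.715e+21 / (1.04406e+10)³) rad/s ≈ 4.884e-05 rad/s.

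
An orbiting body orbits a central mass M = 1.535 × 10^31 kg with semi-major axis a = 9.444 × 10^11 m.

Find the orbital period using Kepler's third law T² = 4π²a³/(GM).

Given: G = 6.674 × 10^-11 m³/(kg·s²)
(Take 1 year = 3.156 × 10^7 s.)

GM = G · M = 6.674e-11 · 1.535e+31 = 1.02446e+21 m³/s².
Kepler's third law: T = 2π √(a³ / GM).
Substituting a = 9.444e+11 m and GM = 1.02446e+21 m³/s²:
T = 2π √((9.444e+11)³ / 1.02446e+21) s
T ≈ 1.802e+08 s = 5.709 years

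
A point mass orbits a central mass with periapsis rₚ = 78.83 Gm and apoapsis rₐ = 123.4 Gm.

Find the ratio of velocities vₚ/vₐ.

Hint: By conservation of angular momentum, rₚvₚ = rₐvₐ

Convert to SI: rₚ = 78.83 Gm = 7.883e+10 m; rₐ = 123.4 Gm = 1.234e+11 m.
Conservation of angular momentum gives rₚvₚ = rₐvₐ, so vₚ/vₐ = rₐ/rₚ.
vₚ/vₐ = 1.234e+11 / 7.883e+10 ≈ 1.565.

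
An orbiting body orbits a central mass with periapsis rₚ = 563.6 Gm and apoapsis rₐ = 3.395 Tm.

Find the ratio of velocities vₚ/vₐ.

Convert to SI: rₚ = 563.6 Gm = 5.636e+11 m; rₐ = 3.395 Tm = 3.395e+12 m.
Conservation of angular momentum gives rₚvₚ = rₐvₐ, so vₚ/vₐ = rₐ/rₚ.
vₚ/vₐ = 3.395e+12 / 5.636e+11 ≈ 6.024.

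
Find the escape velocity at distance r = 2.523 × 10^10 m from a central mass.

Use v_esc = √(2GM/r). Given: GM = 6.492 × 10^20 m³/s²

Escape velocity comes from setting total energy to zero: ½v² − GM/r = 0 ⇒ v_esc = √(2GM / r).
v_esc = √(2 · 6.492e+20 / 2.523e+10) m/s ≈ 2.269e+05 m/s = 226.9 km/s.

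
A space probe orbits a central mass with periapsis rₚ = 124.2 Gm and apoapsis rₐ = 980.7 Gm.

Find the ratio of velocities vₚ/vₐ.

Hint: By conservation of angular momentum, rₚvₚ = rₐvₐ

Convert to SI: rₚ = 124.2 Gm = 1.242e+11 m; rₐ = 980.7 Gm = 9.807e+11 m.
Conservation of angular momentum gives rₚvₚ = rₐvₐ, so vₚ/vₐ = rₐ/rₚ.
vₚ/vₐ = 9.807e+11 / 1.242e+11 ≈ 7.896.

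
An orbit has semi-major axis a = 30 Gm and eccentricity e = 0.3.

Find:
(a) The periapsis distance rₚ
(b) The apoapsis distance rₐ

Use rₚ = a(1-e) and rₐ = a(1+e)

Convert to SI: a = 30 Gm = 3e+10 m.
(a) rₚ = a(1 − e) = 3e+10 · (1 − 0.3) = 3e+10 · 0.7 ≈ 2.1e+10 m = 21 Gm.
(b) rₐ = a(1 + e) = 3e+10 · (1 + 0.3) = 3e+10 · 1.3 ≈ 3.9e+10 m = 39 Gm.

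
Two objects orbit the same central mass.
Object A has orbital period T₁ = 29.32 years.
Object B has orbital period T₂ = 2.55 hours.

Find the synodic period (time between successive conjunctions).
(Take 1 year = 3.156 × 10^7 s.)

Convert to SI: T₁ = 29.32 years = 9.25339e+08 s; T₂ = 2.55 hours = 9180 s.
T_syn = |T₁ · T₂ / (T₁ − T₂)|.
T_syn = |9.25339e+08 · 9180 / (9.25339e+08 − 9180)| s ≈ 9180 s = 2.55 hours.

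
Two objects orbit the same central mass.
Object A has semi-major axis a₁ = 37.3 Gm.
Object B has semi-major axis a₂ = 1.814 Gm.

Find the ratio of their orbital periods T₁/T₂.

Convert to SI: a₁ = 37.3 Gm = 3.73e+10 m; a₂ = 1.814 Gm = 1.814e+09 m.
From Kepler's third law, (T₁/T₂)² = (a₁/a₂)³, so T₁/T₂ = (a₁/a₂)^(3/2).
a₁/a₂ = 3.73e+10 / 1.814e+09 = 20.5623.
T₁/T₂ = (20.5623)^(3/2) ≈ 93.24.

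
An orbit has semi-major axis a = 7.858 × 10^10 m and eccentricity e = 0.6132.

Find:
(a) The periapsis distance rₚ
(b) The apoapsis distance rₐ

(a) rₚ = a(1 − e) = 7.858e+10 · (1 − 0.6132) = 7.858e+10 · 0.3868 ≈ 3.039e+10 m = 3.039 × 10^10 m.
(b) rₐ = a(1 + e) = 7.858e+10 · (1 + 0.6132) = 7.858e+10 · 1.6132 ≈ 1.268e+11 m = 1.268 × 10^11 m.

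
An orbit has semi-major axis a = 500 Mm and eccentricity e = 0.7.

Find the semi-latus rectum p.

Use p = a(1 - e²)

Convert to SI: a = 500 Mm = 5e+08 m.
p = a (1 − e²).
p = 5e+08 · (1 − (0.7)²) = 5e+08 · 0.51 ≈ 2.55e+08 m = 255 Mm.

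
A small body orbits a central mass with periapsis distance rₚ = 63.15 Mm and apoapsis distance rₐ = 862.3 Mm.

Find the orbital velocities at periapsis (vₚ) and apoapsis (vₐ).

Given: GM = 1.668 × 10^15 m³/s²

Convert to SI: rₚ = 63.15 Mm = 6.315e+07 m; rₐ = 862.3 Mm = 8.623e+08 m.
Use the vis-viva equation v² = GM(2/r − 1/a) with a = (rₚ + rₐ)/2 = (6.315e+07 + 8.623e+08)/2 = 4.62725e+08 m.
vₚ = √(GM · (2/rₚ − 1/a)) = √(1.668e+15 · (2/6.315e+07 − 1/4.62725e+08)) m/s ≈ 7016 m/s = 7.016 km/s.
vₐ = √(GM · (2/rₐ − 1/a)) = √(1.668e+15 · (2/8.623e+08 − 1/4.62725e+08)) m/s ≈ 513.8 m/s = 513.8 m/s.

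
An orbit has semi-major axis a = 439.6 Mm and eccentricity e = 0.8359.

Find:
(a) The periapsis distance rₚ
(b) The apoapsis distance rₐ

Convert to SI: a = 439.6 Mm = 4.396e+08 m.
(a) rₚ = a(1 − e) = 4.396e+08 · (1 − 0.8359) = 4.396e+08 · 0.1641 ≈ 7.214e+07 m = 72.14 Mm.
(b) rₐ = a(1 + e) = 4.396e+08 · (1 + 0.8359) = 4.396e+08 · 1.8359 ≈ 8.071e+08 m = 807.1 Mm.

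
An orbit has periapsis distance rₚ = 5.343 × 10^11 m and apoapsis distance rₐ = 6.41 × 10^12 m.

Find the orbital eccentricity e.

e = (rₐ − rₚ) / (rₐ + rₚ).
e = (6.41e+12 − 5.343e+11) / (6.41e+12 + 5.343e+11) = 5.8757e+12 / 6.9443e+12 ≈ 0.8461.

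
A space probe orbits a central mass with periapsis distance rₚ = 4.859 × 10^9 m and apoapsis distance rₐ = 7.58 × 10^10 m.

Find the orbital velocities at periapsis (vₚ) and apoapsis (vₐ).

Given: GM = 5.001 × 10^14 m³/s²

Use the vis-viva equation v² = GM(2/r − 1/a) with a = (rₚ + rₐ)/2 = (4.859e+09 + 7.58e+10)/2 = 4.03295e+10 m.
vₚ = √(GM · (2/rₚ − 1/a)) = √(5.001e+14 · (2/4.859e+09 − 1/4.03295e+10)) m/s ≈ 439.8 m/s = 439.8 m/s.
vₐ = √(GM · (2/rₐ − 1/a)) = √(5.001e+14 · (2/7.58e+10 − 1/4.03295e+10)) m/s ≈ 28.19 m/s = 28.19 m/s.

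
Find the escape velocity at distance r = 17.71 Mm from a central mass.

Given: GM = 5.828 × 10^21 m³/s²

Convert to SI: r = 17.71 Mm = 1.771e+07 m.
Escape velocity comes from setting total energy to zero: ½v² − GM/r = 0 ⇒ v_esc = √(2GM / r).
v_esc = √(2 · 5.828e+21 / 1.771e+07) m/s ≈ 2.565e+07 m/s = 2.565e+04 km/s.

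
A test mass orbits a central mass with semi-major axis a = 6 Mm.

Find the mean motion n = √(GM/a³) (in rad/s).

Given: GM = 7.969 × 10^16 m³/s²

Convert to SI: a = 6 Mm = 6e+06 m.
n = √(GM / a³).
n = √(7.969e+16 / (6e+06)³) rad/s ≈ 0.01921 rad/s.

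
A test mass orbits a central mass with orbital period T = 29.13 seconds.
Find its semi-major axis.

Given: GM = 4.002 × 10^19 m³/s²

Invert Kepler's third law: a = (GM · T² / (4π²))^(1/3).
Substituting T = 29.13 s and GM = 4.002e+19 m³/s²:
a = (4.002e+19 · (29.13)² / (4π²))^(1/3) m
a ≈ 9.51e+06 m = 9.51 Mm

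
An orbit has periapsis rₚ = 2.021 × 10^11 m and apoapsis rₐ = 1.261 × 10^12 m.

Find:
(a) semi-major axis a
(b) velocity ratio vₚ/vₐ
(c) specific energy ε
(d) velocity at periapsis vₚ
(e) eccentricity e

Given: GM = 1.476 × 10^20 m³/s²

(a) a = (rₚ + rₐ)/2 = (2.021e+11 + 1.261e+12)/2 ≈ 7.316e+11 m
(b) Conservation of angular momentum (rₚvₚ = rₐvₐ) gives vₚ/vₐ = rₐ/rₚ = 1.261e+12/2.021e+11 ≈ 6.239
(c) With a = (rₚ + rₐ)/2 = 7.3155e+11 m, ε = −GM/(2a) = −1.476e+20/(2 · 7.3155e+11) J/kg ≈ -1.009e+08 J/kg
(d) With a = (rₚ + rₐ)/2 = 7.3155e+11 m, vₚ = √(GM (2/rₚ − 1/a)) = √(1.476e+20 · (2/2.021e+11 − 1/7.3155e+11)) m/s ≈ 3.548e+04 m/s
(e) e = (rₐ − rₚ)/(rₐ + rₚ) = (1.261e+12 − 2.021e+11)/(1.261e+12 + 2.021e+11) ≈ 0.7237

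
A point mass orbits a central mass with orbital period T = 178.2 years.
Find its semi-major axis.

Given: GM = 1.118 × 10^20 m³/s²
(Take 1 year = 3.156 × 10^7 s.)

Convert to SI: T = 178.2 years = 5.62399e+09 s.
Invert Kepler's third law: a = (GM · T² / (4π²))^(1/3).
Substituting T = 5.62399e+09 s and GM = 1.118e+20 m³/s²:
a = (1.118e+20 · (5.62399e+09)² / (4π²))^(1/3) m
a ≈ 4.474e+12 m = 4.474 Tm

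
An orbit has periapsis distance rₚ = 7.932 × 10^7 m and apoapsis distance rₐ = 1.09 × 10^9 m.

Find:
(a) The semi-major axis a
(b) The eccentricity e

(a) a = (rₚ + rₐ) / 2 = (7.932e+07 + 1.09e+09) / 2 ≈ 5.847e+08 m = 5.847 × 10^8 m.
(b) e = (rₐ − rₚ) / (rₐ + rₚ) = (1.09e+09 − 7.932e+07) / (1.09e+09 + 7.932e+07) ≈ 0.8643.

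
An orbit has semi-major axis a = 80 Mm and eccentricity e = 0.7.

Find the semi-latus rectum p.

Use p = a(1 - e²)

Convert to SI: a = 80 Mm = 8e+07 m.
p = a (1 − e²).
p = 8e+07 · (1 − (0.7)²) = 8e+07 · 0.51 ≈ 4.08e+07 m = 40.8 Mm.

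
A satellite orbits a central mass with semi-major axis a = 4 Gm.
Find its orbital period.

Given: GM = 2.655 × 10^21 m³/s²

Convert to SI: a = 4 Gm = 4e+09 m.
Kepler's third law: T = 2π √(a³ / GM).
Substituting a = 4e+09 m and GM = 2.655e+21 m³/s²:
T = 2π √((4e+09)³ / 2.655e+21) s
T ≈ 3.085e+04 s = 8.569 hours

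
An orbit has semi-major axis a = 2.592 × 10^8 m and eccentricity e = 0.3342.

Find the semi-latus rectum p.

p = a (1 − e²).
p = 2.592e+08 · (1 − (0.3342)²) = 2.592e+08 · 0.88831 ≈ 2.303e+08 m = 2.303 × 10^8 m.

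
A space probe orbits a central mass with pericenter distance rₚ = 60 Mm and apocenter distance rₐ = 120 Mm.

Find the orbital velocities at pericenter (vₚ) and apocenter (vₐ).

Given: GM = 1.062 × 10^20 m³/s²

Convert to SI: rₚ = 60 Mm = 6e+07 m; rₐ = 120 Mm = 1.2e+08 m.
Use the vis-viva equation v² = GM(2/r − 1/a) with a = (rₚ + rₐ)/2 = (6e+07 + 1.2e+08)/2 = 9e+07 m.
vₚ = √(GM · (2/rₚ − 1/a)) = √(1.062e+20 · (2/6e+07 − 1/9e+07)) m/s ≈ 1.536e+06 m/s = 1536 km/s.
vₐ = √(GM · (2/rₐ − 1/a)) = √(1.062e+20 · (2/1.2e+08 − 1/9e+07)) m/s ≈ 7.681e+05 m/s = 768.1 km/s.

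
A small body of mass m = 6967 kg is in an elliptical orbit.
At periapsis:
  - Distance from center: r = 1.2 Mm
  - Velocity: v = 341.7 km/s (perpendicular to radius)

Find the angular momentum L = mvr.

Convert to SI: r = 1.2 Mm = 1.2e+06 m; v = 341.7 km/s = 341700 m/s.
Since v is perpendicular to r, L = m · v · r.
L = 6967 · 341700 · 1.2e+06 kg·m²/s ≈ 2.857e+15 kg·m²/s.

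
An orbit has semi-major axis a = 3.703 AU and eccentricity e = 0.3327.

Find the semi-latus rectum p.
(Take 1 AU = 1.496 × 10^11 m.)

Convert to SI: a = 3.703 AU = 5.53969e+11 m.
p = a (1 − e²).
p = 5.53969e+11 · (1 − (0.3327)²) = 5.53969e+11 · 0.889311 ≈ 4.927e+11 m = 3.293 AU.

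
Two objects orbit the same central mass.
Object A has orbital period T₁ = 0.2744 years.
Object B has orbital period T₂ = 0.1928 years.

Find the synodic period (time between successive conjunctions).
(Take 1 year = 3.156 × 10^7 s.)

Convert to SI: T₁ = 0.2744 years = 8.66006e+06 s; T₂ = 0.1928 years = 6.08477e+06 s.
T_syn = |T₁ · T₂ / (T₁ − T₂)|.
T_syn = |8.66006e+06 · 6.08477e+06 / (8.66006e+06 − 6.08477e+06)| s ≈ 2.046e+07 s = 0.6483 years.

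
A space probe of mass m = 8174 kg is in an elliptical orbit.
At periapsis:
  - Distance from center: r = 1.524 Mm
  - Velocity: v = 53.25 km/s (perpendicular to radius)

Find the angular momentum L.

Convert to SI: r = 1.524 Mm = 1.524e+06 m; v = 53.25 km/s = 53250 m/s.
Since v is perpendicular to r, L = m · v · r.
L = 8174 · 53250 · 1.524e+06 kg·m²/s ≈ 6.633e+14 kg·m²/s.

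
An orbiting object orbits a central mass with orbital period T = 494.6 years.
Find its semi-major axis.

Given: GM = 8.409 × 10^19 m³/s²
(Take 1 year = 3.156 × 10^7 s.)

Convert to SI: T = 494.6 years = 1.56096e+10 s.
Invert Kepler's third law: a = (GM · T² / (4π²))^(1/3).
Substituting T = 1.56096e+10 s and GM = 8.409e+19 m³/s²:
a = (8.409e+19 · (1.56096e+10)² / (4π²))^(1/3) m
a ≈ 8.036e+12 m = 8.036 Tm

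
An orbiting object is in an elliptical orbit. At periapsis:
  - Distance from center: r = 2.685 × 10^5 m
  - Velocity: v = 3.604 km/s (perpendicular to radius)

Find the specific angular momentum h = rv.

Convert to SI: v = 3.604 km/s = 3604 m/s.
With v perpendicular to r, h = r · v.
h = 268500 · 3604 m²/s ≈ 9.677e+08 m²/s.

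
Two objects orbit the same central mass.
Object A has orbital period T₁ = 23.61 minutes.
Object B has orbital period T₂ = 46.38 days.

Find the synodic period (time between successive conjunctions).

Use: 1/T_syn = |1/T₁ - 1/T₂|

Convert to SI: T₁ = 23.61 minutes = 1416.6 s; T₂ = 46.38 days = 4.00723e+06 s.
T_syn = |T₁ · T₂ / (T₁ − T₂)|.
T_syn = |1416.6 · 4.00723e+06 / (1416.6 − 4.00723e+06)| s ≈ 1417 s = 23.62 minutes.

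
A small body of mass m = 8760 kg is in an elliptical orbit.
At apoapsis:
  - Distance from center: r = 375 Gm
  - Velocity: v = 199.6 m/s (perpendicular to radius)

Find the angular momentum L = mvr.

Convert to SI: r = 375 Gm = 3.75e+11 m.
Since v is perpendicular to r, L = m · v · r.
L = 8760 · 199.6 · 3.75e+11 kg·m²/s ≈ 6.557e+17 kg·m²/s.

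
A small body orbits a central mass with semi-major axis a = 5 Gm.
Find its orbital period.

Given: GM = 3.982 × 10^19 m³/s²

Convert to SI: a = 5 Gm = 5e+09 m.
Kepler's third law: T = 2π √(a³ / GM).
Substituting a = 5e+09 m and GM = 3.982e+19 m³/s²:
T = 2π √((5e+09)³ / 3.982e+19) s
T ≈ 3.52e+05 s = 4.074 days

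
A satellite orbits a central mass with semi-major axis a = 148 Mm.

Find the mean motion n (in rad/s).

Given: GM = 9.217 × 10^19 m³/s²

Convert to SI: a = 148 Mm = 1.48e+08 m.
n = √(GM / a³).
n = √(9.217e+19 / (1.48e+08)³) rad/s ≈ 0.005332 rad/s.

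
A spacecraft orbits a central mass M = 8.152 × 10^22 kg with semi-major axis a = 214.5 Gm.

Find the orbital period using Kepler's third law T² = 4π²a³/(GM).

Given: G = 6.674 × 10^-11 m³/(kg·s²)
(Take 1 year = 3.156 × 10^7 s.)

Convert to SI: a = 214.5 Gm = 2.145e+11 m.
GM = G · M = 6.674e-11 · 8.152e+22 = 5.44064e+12 m³/s².
Kepler's third law: T = 2π √(a³ / GM).
Substituting a = 2.145e+11 m and GM = 5.44064e+12 m³/s²:
T = 2π √((2.145e+11)³ / 5.44064e+12) s
T ≈ 2.676e+11 s = 8479 years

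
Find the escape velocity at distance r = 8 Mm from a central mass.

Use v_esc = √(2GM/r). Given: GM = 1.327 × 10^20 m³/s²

Convert to SI: r = 8 Mm = 8e+06 m.
Escape velocity comes from setting total energy to zero: ½v² − GM/r = 0 ⇒ v_esc = √(2GM / r).
v_esc = √(2 · 1.327e+20 / 8e+06) m/s ≈ 5.76e+06 m/s = 5760 km/s.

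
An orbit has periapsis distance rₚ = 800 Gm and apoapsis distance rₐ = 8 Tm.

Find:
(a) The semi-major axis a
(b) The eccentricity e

Convert to SI: rₚ = 800 Gm = 8e+11 m; rₐ = 8 Tm = 8e+12 m.
(a) a = (rₚ + rₐ) / 2 = (8e+11 + 8e+12) / 2 ≈ 4.4e+12 m = 4.4 Tm.
(b) e = (rₐ − rₚ) / (rₐ + rₚ) = (8e+12 − 8e+11) / (8e+12 + 8e+11) ≈ 0.8182.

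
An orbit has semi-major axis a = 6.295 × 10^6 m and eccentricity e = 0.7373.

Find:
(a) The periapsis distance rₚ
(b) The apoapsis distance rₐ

(a) rₚ = a(1 − e) = 6.295e+06 · (1 − 0.7373) = 6.295e+06 · 0.2627 ≈ 1.654e+06 m = 1.654 × 10^6 m.
(b) rₐ = a(1 + e) = 6.295e+06 · (1 + 0.7373) = 6.295e+06 · 1.7373 ≈ 1.094e+07 m = 1.094 × 10^7 m.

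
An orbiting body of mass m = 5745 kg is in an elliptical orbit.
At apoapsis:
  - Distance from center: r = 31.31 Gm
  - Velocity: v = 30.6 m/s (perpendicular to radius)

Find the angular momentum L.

Convert to SI: r = 31.31 Gm = 3.131e+10 m.
Since v is perpendicular to r, L = m · v · r.
L = 5745 · 30.6 · 3.131e+10 kg·m²/s ≈ 5.504e+15 kg·m²/s.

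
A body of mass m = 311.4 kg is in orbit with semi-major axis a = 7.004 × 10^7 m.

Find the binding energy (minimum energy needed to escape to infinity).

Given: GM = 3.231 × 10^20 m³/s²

Total orbital energy is E = −GMm/(2a); binding energy is E_bind = −E = GMm/(2a).
E_bind = 3.231e+20 · 311.4 / (2 · 7.004e+07) J ≈ 7.183e+14 J = 718.3 TJ.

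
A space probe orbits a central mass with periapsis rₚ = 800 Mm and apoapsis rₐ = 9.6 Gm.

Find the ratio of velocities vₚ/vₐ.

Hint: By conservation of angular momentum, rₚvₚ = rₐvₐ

Convert to SI: rₚ = 800 Mm = 8e+08 m; rₐ = 9.6 Gm = 9.6e+09 m.
Conservation of angular momentum gives rₚvₚ = rₐvₐ, so vₚ/vₐ = rₐ/rₚ.
vₚ/vₐ = 9.6e+09 / 8e+08 ≈ 12.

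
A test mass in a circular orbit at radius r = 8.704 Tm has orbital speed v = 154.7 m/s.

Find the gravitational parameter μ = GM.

Convert to SI: r = 8.704 Tm = 8.704e+12 m.
For a circular orbit v² = GM/r, so GM = v² · r.
GM = (154.7)² · 8.704e+12 m³/s² ≈ 2.083e+17 m³/s² = 2.083 × 10^17 m³/s².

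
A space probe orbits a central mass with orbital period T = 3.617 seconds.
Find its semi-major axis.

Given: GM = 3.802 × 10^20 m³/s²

Invert Kepler's third law: a = (GM · T² / (4π²))^(1/3).
Substituting T = 3.617 s and GM = 3.802e+20 m³/s²:
a = (3.802e+20 · (3.617)² / (4π²))^(1/3) m
a ≈ 5.013e+06 m = 5.013 Mm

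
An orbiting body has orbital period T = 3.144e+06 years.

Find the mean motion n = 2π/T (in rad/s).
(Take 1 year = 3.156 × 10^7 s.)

Convert to SI: T = 3.144e+06 years = 9.92246e+13 s.
n = 2π / T.
n = 2π / 9.92246e+13 s ≈ 6.332e-14 rad/s.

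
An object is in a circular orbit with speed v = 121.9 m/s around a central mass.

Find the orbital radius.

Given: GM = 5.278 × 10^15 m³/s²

For a circular orbit, v² = GM / r, so r = GM / v².
r = 5.278e+15 / (121.9)² m ≈ 3.552e+11 m = 3.552 × 10^11 m.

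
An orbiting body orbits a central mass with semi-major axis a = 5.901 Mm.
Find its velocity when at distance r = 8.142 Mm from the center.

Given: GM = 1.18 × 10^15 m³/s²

Convert to SI: a = 5.901 Mm = 5.901e+06 m; r = 8.142 Mm = 8.142e+06 m.
Vis-viva: v = √(GM · (2/r − 1/a)).
2/r − 1/a = 2/8.142e+06 − 1/5.901e+06 = 7.61771e-08 m⁻¹.
v = √(1.18e+15 · 7.61771e-08) m/s ≈ 9481 m/s = 9.481 km/s.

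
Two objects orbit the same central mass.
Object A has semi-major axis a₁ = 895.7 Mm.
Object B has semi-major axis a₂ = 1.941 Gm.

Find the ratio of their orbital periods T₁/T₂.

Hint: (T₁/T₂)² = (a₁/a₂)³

Convert to SI: a₁ = 895.7 Mm = 8.957e+08 m; a₂ = 1.941 Gm = 1.941e+09 m.
From Kepler's third law, (T₁/T₂)² = (a₁/a₂)³, so T₁/T₂ = (a₁/a₂)^(3/2).
a₁/a₂ = 8.957e+08 / 1.941e+09 = 0.461463.
T₁/T₂ = (0.461463)^(3/2) ≈ 0.3135.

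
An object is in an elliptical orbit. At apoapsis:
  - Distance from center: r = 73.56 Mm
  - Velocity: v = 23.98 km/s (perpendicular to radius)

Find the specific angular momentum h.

Convert to SI: r = 73.56 Mm = 7.356e+07 m; v = 23.98 km/s = 23980 m/s.
With v perpendicular to r, h = r · v.
h = 7.356e+07 · 23980 m²/s ≈ 1.764e+12 m²/s.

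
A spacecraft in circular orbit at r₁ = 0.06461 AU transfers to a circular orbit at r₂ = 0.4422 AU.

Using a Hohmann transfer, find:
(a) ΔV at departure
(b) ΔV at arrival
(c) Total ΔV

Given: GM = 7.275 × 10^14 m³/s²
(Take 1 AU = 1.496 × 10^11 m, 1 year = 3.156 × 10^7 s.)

Convert to SI: r₁ = 0.06461 AU = 9.66566e+09 m; r₂ = 0.4422 AU = 6.61531e+10 m.
Transfer semi-major axis: a_t = (r₁ + r₂)/2 = (9.66566e+09 + 6.61531e+10)/2 = 3.79094e+10 m.
Circular speeds: v₁ = √(GM/r₁) = 274.347 m/s, v₂ = √(GM/r₂) = 104.868 m/s.
Transfer speeds (vis-viva v² = GM(2/r − 1/a_t)): v₁ᵗ = 362.412 m/s, v₂ᵗ = 52.9522 m/s.
(a) ΔV₁ = |v₁ᵗ − v₁| ≈ 88.06 m/s = 0.01858 AU/year.
(b) ΔV₂ = |v₂ − v₂ᵗ| ≈ 51.92 m/s = 0.01095 AU/year.
(c) ΔV_total = ΔV₁ + ΔV₂ ≈ 140 m/s = 0.02953 AU/year.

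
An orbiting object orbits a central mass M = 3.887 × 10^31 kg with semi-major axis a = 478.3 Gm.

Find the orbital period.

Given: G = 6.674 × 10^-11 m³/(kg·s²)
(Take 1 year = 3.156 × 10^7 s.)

Convert to SI: a = 478.3 Gm = 4.783e+11 m.
GM = G · M = 6.674e-11 · 3.887e+31 = 2.59418e+21 m³/s².
Kepler's third law: T = 2π √(a³ / GM).
Substituting a = 4.783e+11 m and GM = 2.59418e+21 m³/s²:
T = 2π √((4.783e+11)³ / 2.59418e+21) s
T ≈ 4.081e+07 s = 1.293 years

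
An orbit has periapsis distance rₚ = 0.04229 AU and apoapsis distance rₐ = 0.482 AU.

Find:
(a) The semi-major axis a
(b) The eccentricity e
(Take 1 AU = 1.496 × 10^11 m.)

Convert to SI: rₚ = 0.04229 AU = 6.32658e+09 m; rₐ = 0.482 AU = 7.21072e+10 m.
(a) a = (rₚ + rₐ) / 2 = (6.32658e+09 + 7.21072e+10) / 2 ≈ 3.922e+10 m = 0.2621 AU.
(b) e = (rₐ − rₚ) / (rₐ + rₚ) = (7.21072e+10 − 6.32658e+09) / (7.21072e+10 + 6.32658e+09) ≈ 0.8387.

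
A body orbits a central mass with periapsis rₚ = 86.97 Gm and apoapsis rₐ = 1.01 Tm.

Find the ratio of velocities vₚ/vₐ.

Convert to SI: rₚ = 86.97 Gm = 8.697e+10 m; rₐ = 1.01 Tm = 1.01e+12 m.
Conservation of angular momentum gives rₚvₚ = rₐvₐ, so vₚ/vₐ = rₐ/rₚ.
vₚ/vₐ = 1.01e+12 / 8.697e+10 ≈ 11.61.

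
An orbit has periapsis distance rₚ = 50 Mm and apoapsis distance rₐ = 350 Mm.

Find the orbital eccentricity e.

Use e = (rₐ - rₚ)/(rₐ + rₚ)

Convert to SI: rₚ = 50 Mm = 5e+07 m; rₐ = 350 Mm = 3.5e+08 m.
e = (rₐ − rₚ) / (rₐ + rₚ).
e = (3.5e+08 − 5e+07) / (3.5e+08 + 5e+07) = 3e+08 / 4e+08 ≈ 0.75.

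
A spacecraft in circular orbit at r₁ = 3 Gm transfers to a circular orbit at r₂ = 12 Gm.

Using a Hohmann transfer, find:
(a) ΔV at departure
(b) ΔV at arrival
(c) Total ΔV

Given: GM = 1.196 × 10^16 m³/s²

Convert to SI: r₁ = 3 Gm = 3e+09 m; r₂ = 12 Gm = 1.2e+10 m.
Transfer semi-major axis: a_t = (r₁ + r₂)/2 = (3e+09 + 1.2e+10)/2 = 7.5e+09 m.
Circular speeds: v₁ = √(GM/r₁) = 1996.66 m/s, v₂ = √(GM/r₂) = 998.332 m/s.
Transfer speeds (vis-viva v² = GM(2/r − 1/a_t)): v₁ᵗ = 2525.6 m/s, v₂ᵗ = 631.401 m/s.
(a) ΔV₁ = |v₁ᵗ − v₁| ≈ 528.9 m/s = 528.9 m/s.
(b) ΔV₂ = |v₂ − v₂ᵗ| ≈ 366.9 m/s = 366.9 m/s.
(c) ΔV_total = ΔV₁ + ΔV₂ ≈ 895.9 m/s = 895.9 m/s.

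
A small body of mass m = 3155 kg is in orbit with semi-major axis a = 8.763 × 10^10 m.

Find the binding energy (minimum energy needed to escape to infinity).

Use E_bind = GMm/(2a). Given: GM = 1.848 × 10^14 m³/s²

Total orbital energy is E = −GMm/(2a); binding energy is E_bind = −E = GMm/(2a).
E_bind = 1.848e+14 · 3155 / (2 · 8.763e+10) J ≈ 3.327e+06 J = 3.327 MJ.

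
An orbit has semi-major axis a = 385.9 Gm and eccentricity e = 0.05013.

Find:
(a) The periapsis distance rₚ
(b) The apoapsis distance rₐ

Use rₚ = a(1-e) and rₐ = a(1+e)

Convert to SI: a = 385.9 Gm = 3.859e+11 m.
(a) rₚ = a(1 − e) = 3.859e+11 · (1 − 0.05013) = 3.859e+11 · 0.94987 ≈ 3.666e+11 m = 366.6 Gm.
(b) rₐ = a(1 + e) = 3.859e+11 · (1 + 0.05013) = 3.859e+11 · 1.05013 ≈ 4.052e+11 m = 405.2 Gm.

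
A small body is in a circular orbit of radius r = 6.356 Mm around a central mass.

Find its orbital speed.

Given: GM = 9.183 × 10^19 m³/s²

Convert to SI: r = 6.356 Mm = 6.356e+06 m.
For a circular orbit, gravity supplies the centripetal force, so v = √(GM / r).
v = √(9.183e+19 / 6.356e+06) m/s ≈ 3.801e+06 m/s = 3801 km/s.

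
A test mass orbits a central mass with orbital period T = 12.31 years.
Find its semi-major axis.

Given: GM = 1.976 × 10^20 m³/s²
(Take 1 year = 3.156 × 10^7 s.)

Convert to SI: T = 12.31 years = 3.88504e+08 s.
Invert Kepler's third law: a = (GM · T² / (4π²))^(1/3).
Substituting T = 3.88504e+08 s and GM = 1.976e+20 m³/s²:
a = (1.976e+20 · (3.88504e+08)² / (4π²))^(1/3) m
a ≈ 9.108e+11 m = 910.8 Gm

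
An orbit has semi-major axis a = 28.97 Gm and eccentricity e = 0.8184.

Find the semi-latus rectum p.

Convert to SI: a = 28.97 Gm = 2.897e+10 m.
p = a (1 − e²).
p = 2.897e+10 · (1 − (0.8184)²) = 2.897e+10 · 0.330221 ≈ 9.567e+09 m = 9.567 Gm.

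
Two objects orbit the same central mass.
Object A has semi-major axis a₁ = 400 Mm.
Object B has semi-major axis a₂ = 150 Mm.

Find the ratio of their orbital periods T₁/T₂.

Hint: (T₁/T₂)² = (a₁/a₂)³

Convert to SI: a₁ = 400 Mm = 4e+08 m; a₂ = 150 Mm = 1.5e+08 m.
From Kepler's third law, (T₁/T₂)² = (a₁/a₂)³, so T₁/T₂ = (a₁/a₂)^(3/2).
a₁/a₂ = 4e+08 / 1.5e+08 = 2.66667.
T₁/T₂ = (2.66667)^(3/2) ≈ 4.355.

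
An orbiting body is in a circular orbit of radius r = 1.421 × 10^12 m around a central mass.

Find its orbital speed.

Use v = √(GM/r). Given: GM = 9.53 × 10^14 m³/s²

For a circular orbit, gravity supplies the centripetal force, so v = √(GM / r).
v = √(9.53e+14 / 1.421e+12) m/s ≈ 25.9 m/s = 25.9 m/s.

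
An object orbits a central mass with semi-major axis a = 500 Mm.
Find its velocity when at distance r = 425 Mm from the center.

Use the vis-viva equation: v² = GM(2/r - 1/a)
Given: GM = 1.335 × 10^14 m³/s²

Convert to SI: a = 500 Mm = 5e+08 m; r = 425 Mm = 4.25e+08 m.
Vis-viva: v = √(GM · (2/r − 1/a)).
2/r − 1/a = 2/4.25e+08 − 1/5e+08 = 2.70588e-09 m⁻¹.
v = √(1.335e+14 · 2.70588e-09) m/s ≈ 601 m/s = 601 m/s.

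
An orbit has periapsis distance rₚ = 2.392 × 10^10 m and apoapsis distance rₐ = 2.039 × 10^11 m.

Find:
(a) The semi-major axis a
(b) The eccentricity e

(a) a = (rₚ + rₐ) / 2 = (2.392e+10 + 2.039e+11) / 2 ≈ 1.139e+11 m = 1.139 × 10^11 m.
(b) e = (rₐ − rₚ) / (rₐ + rₚ) = (2.039e+11 − 2.392e+10) / (2.039e+11 + 2.392e+10) ≈ 0.79.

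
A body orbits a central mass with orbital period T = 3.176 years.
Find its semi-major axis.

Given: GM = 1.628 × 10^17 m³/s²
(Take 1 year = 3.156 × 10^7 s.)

Convert to SI: T = 3.176 years = 1.00235e+08 s.
Invert Kepler's third law: a = (GM · T² / (4π²))^(1/3).
Substituting T = 1.00235e+08 s and GM = 1.628e+17 m³/s²:
a = (1.628e+17 · (1.00235e+08)² / (4π²))^(1/3) m
a ≈ 3.46e+10 m = 34.6 Gm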